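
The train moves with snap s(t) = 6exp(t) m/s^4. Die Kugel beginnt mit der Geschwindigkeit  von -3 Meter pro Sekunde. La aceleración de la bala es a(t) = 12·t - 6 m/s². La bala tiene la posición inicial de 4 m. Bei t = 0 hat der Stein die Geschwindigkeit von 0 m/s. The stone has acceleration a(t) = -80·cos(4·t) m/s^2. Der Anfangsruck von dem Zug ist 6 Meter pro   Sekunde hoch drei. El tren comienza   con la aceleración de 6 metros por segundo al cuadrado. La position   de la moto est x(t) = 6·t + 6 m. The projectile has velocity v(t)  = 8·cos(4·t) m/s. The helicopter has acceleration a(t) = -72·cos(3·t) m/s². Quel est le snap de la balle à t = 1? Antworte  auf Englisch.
We must differentiate our acceleration equation a(t) = 12·t - 6 2 times. Differentiating acceleration, we get jerk: j(t) = 12. The derivative of jerk gives snap: s(t) = 0. From the given snap equation s(t) = 0, we substitute t = 1 to get s = 0.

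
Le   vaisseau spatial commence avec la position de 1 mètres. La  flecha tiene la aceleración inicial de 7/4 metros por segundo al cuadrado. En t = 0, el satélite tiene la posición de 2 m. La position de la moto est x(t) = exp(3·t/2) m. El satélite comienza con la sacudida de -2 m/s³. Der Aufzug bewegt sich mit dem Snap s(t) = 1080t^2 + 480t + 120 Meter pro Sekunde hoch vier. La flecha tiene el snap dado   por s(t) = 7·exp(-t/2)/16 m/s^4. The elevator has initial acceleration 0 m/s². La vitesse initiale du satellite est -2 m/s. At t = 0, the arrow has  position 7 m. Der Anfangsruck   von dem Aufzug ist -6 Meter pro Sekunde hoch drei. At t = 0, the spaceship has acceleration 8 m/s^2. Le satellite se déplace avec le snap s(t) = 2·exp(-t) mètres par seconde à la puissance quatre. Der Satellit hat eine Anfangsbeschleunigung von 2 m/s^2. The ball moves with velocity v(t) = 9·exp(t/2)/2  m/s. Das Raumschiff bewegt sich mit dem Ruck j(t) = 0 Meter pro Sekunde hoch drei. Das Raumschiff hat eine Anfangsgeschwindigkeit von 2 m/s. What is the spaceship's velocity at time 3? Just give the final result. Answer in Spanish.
La respuesta es 26.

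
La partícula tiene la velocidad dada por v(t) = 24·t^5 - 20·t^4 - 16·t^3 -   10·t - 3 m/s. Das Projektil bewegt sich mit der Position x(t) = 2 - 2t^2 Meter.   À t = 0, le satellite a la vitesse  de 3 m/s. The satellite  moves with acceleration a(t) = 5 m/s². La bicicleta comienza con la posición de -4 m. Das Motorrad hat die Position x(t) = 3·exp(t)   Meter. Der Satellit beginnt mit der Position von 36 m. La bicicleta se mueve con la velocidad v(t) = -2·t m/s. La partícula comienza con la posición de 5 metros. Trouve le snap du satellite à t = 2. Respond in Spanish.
Debemos derivar nuestra ecuación de la aceleración a(t) = 5 2 veces. La derivada de la aceleración da la sacudida: j(t) = 0. La derivada de la sacudida da el snap: s(t) = 0. Usando s(t) = 0 y sustituyendo t = 2, encontramos s = 0.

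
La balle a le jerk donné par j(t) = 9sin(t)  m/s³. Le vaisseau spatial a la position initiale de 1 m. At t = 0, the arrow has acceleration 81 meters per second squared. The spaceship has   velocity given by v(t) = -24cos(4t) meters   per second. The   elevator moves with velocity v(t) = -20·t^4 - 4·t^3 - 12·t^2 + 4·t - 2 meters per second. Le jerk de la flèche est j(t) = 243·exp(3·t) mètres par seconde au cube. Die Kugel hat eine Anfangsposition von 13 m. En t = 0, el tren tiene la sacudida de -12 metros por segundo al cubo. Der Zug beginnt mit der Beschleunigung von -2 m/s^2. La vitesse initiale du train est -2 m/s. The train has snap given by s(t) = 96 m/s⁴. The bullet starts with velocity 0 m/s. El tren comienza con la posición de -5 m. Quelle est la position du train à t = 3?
Nous devons trouver la primitive de notre équation du snap s(t) = 96 4 fois. En intégrant le snap et en utilisant la condition initiale j(0) = -12, nous obtenons j(t) = 96·t - 12. La primitive du jerk, avec a(0) = -2, donne l'accélération: a(t) = 48·t^2 - 12·t - 2. En intégrant l'accélération et en utilisant la condition initiale v(0) = -2, nous obtenons v(t) = 16·t^3 - 6·t^2 - 2·t - 2. L'intégrale de la vitesse, avec x(0) = -5, donne la position: x(t) = 4·t^4 - 2·t^3 - t^2 - 2·t - 5. Nous avons la position x(t) = 4·t^4 - 2·t^3 - t^2 - 2·t - 5. En substituant t = 3: x(3) = 250.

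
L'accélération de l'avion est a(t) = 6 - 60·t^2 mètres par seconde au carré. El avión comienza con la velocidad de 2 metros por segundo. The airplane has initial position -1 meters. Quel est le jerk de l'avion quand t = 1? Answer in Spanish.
Para resolver esto, necesitamos tomar 1 derivada de nuestra ecuación de la aceleración a(t) = 6 - 60·t^2. Derivando la aceleración, obtenemos la sacudida: j(t) = -120·t. Tenemos la sacudida j(t) = -120·t. Sustituyendo t = 1: j(1) = -120.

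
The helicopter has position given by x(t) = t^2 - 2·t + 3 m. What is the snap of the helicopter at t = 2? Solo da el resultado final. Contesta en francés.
Le snap à t = 2 est s = 0.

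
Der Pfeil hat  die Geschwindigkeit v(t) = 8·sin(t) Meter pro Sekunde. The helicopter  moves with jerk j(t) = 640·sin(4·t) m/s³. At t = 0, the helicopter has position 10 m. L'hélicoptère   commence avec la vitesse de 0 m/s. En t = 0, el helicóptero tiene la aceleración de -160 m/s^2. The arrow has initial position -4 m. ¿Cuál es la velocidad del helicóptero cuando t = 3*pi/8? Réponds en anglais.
We need to integrate our jerk equation j(t) = 640·sin(4·t) 2 times. The integral of jerk, with a(0) = -160, gives acceleration: a(t) = -160·cos(4·t). Taking ∫a(t)dt and applying v(0) = 0, we find v(t) = -40·sin(4·t). From the given velocity equation v(t) = -40·sin(4·t), we substitute t = 3*pi/8 to get v = 40.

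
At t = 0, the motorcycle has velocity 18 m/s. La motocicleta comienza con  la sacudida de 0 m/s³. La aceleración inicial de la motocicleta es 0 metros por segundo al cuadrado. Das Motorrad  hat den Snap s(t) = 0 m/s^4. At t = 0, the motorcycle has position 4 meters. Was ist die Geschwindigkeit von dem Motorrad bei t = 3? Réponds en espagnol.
Debemos encontrar la antiderivada de nuestra ecuación del snap s(t) = 0 3 veces. La integral del snap, con j(0) = 0, da la sacudida: j(t) = 0. La integral de la sacudida, con a(0) = 0, da la aceleración: a(t) = 0. Integrando la aceleración y usando la condición inicial v(0) = 18, obtenemos v(t) = 18. Usando v(t) = 18 y sustituyendo t = 3, encontramos v = 18.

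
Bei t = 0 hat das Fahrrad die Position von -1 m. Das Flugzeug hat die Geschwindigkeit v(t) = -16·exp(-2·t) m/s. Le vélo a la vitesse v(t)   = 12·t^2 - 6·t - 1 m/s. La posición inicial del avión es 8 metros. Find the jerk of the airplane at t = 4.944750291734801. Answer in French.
Nous devons dériver notre équation de la vitesse v(t) = -16·exp(-2·t) 2 fois. La dérivée de la vitesse donne l'accélération: a(t) = 32·exp(-2·t). En dérivant l'accélération, nous obtenons le jerk: j(t) = -64·exp(-2·t). Nous avons le jerk j(t) = -64·exp(-2·t). En substituant t = 4.944750291734801: j(4.944750291734801) = -0.00324507278200012.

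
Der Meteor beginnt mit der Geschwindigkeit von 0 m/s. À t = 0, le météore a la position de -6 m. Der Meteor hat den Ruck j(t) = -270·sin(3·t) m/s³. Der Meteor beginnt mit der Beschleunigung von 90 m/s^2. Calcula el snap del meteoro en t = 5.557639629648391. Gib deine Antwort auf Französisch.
Pour résoudre ceci, nous devons prendre 1 dérivée de notre équation du jerk j(t) = -270·sin(3·t). La dérivée du jerk donne le snap: s(t) = -810·cos(3·t). En utilisant s(t) = -810·cos(3·t) et en substituant t = 5.557639629648391, nous trouvons s = 461.257219545651.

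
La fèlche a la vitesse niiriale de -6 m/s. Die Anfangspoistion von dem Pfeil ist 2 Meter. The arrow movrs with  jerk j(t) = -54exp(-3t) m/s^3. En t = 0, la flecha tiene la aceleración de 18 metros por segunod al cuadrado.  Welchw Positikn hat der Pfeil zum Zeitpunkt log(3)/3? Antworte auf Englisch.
To solve this, we need to take 3 antiderivatives of our jerk equation j(t) = -54·exp(-3·t). Taking ∫j(t)dt and applying a(0) = 18, we find a(t) = 18·exp(-3·t). The integral of acceleration is velocity. Using v(0) = -6, we get v(t) = -6·exp(-3·t). The integral of velocity is position. Using x(0) = 2, we get x(t) = 2·exp(-3·t). From the given position equation x(t) = 2·exp(-3·t), we substitute t = log(3)/3 to get x = 2/3.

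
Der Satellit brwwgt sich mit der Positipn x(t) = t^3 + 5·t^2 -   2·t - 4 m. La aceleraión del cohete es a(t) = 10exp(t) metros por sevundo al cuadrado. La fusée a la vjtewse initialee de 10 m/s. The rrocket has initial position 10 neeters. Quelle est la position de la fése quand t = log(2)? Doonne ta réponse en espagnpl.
Partiendo de la aceleración a(t) = 10·exp(t), tomamos 2 integrales. Integrando la aceleración y usando la condición inicial v(0) = 10, obtenemos v(t) = 10·exp(t). Tomando ∫v(t)dt y aplicando x(0) = 10, encontramos x(t) = 10·exp(t). De la ecuación de la posición x(t) = 10·exp(t), sustituimos t = log(2) para obtener x = 20.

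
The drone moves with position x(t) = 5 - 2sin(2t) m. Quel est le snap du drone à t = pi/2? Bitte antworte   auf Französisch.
En partant de la position x(t) = 5 - 2·sin(2·t), nous prenons 4 dérivées. En dérivant la position, nous obtenons la vitesse: v(t) = -4·cos(2·t). En dérivant la vitesse, nous obtenons l'accélération: a(t) = 8·sin(2·t). La dérivée de l'accélération donne le jerk: j(t) = 16·cos(2·t). En dérivant le jerk, nous obtenons le snap: s(t) = -32·sin(2·t). De l'équation du snap s(t) = -32·sin(2·t), nous substituons t = pi/2 pour obtenir s = 0.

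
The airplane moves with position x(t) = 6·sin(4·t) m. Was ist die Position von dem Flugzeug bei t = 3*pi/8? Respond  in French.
Nous avons la position x(t) = 6·sin(4·t). En substituant t = 3*pi/8: x(3*pi/8) = -6.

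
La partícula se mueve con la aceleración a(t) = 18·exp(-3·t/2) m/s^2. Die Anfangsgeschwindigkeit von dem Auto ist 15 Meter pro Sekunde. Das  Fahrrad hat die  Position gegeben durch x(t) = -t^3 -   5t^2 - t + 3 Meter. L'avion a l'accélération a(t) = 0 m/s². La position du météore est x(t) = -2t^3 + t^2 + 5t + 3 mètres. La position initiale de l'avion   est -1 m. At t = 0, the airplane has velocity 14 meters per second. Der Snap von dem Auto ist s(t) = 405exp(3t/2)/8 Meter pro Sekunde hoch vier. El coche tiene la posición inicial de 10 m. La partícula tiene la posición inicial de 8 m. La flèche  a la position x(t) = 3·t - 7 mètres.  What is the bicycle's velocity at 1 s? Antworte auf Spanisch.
Partiendo de la posición x(t) = -t^3 - 5·t^2 - t + 3, tomamos 1 derivada. Derivando la posición, obtenemos la velocidad: v(t) = -3·t^2 - 10·t - 1. Usando v(t) = -3·t^2 - 10·t - 1 y sustituyendo t = 1, encontramos v = -14.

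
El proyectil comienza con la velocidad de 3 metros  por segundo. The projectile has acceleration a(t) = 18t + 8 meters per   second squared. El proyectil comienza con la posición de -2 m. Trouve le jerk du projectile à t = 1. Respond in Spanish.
Debemos derivar nuestra ecuación de la aceleración a(t) = 18·t + 8 1 vez. Derivando la aceleración, obtenemos la sacudida: j(t) = 18. Tenemos la sacudida j(t) = 18. Sustituyendo t = 1: j(1) = 18.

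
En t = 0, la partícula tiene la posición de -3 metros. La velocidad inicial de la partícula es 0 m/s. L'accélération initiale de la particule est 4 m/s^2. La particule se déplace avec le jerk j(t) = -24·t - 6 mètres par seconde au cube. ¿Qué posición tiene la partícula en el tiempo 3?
Para resolver esto, necesitamos tomar 3 integrales de nuestra ecuación de la sacudida j(t) = -24·t - 6. Integrando la sacudida y usando la condición inicial a(0) = 4, obtenemos a(t) = -12·t^2 - 6·t + 4. Tomando ∫a(t)dt y aplicando v(0) = 0, encontramos v(t) = t·(-4·t^2 - 3·t + 4). Integrando la velocidad y usando la condición inicial x(0) = -3, obtenemos x(t) = -t^4 - t^3 + 2·t^2 - 3. Usando x(t) = -t^4 - t^3 + 2·t^2 - 3 y sustituyendo t = 3, encontramos x = -93.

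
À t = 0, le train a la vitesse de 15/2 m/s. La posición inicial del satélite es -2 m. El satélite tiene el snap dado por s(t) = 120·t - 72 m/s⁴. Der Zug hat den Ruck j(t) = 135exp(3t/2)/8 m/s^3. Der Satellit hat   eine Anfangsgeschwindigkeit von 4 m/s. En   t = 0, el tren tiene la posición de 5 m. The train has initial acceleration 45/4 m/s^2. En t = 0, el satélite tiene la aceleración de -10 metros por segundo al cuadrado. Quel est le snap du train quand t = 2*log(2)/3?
Nous devons dériver notre équation du jerk j(t) = 135·exp(3·t/2)/8 1 fois. En dérivant le jerk, nous obtenons le snap: s(t) = 405·exp(3·t/2)/16. De l'équation du snap s(t) = 405·exp(3·t/2)/16, nous substituons t = 2*log(2)/3 pour obtenir s = 405/8.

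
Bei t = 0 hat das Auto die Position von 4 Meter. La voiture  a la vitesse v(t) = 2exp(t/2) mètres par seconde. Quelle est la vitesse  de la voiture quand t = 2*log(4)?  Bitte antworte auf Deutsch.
Mit v(t) = 2·exp(t/2) und Einsetzen von t = 2*log(4), finden wir v = 8.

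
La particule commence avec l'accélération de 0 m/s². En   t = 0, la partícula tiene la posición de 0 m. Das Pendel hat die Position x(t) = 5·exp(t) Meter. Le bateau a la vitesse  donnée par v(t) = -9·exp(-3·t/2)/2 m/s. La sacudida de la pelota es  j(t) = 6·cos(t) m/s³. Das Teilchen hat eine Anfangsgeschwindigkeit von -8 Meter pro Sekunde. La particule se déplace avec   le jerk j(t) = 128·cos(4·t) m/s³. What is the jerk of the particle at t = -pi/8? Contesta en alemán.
Mit j(t) = 128·cos(4·t) und Einsetzen von t = -pi/8, finden wir j = 0.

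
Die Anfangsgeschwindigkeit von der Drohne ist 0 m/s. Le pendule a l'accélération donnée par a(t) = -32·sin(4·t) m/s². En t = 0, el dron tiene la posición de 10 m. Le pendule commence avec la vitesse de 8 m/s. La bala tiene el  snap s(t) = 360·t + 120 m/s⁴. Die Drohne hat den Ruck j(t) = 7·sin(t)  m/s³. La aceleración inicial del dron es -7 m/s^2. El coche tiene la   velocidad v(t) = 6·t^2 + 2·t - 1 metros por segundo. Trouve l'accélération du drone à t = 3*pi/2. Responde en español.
Debemos encontrar la antiderivada de nuestra ecuación de la sacudida j(t) = 7·sin(t) 1 vez. La integral de la sacudida, con a(0) = -7, da la aceleración: a(t) = -7·cos(t). Tenemos la aceleración a(t) = -7·cos(t). Sustituyendo t = 3*pi/2: a(3*pi/2) = 0.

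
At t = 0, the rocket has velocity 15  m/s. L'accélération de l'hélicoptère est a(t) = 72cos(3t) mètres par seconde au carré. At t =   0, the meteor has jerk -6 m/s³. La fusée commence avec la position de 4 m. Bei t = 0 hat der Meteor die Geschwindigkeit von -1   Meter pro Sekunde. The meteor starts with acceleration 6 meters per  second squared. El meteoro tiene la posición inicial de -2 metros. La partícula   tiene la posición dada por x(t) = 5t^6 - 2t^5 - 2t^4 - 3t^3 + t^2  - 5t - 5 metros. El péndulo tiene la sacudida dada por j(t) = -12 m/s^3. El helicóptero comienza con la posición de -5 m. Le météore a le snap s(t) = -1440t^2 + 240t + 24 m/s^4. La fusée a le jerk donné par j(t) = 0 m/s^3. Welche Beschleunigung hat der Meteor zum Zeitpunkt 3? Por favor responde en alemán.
Ausgehend von dem Snap s(t) = -1440·t^2 + 240·t + 24, nehmen wir 2 Integrale. Mit ∫s(t)dt und Anwendung von j(0) = -6, finden wir j(t) = -480·t^3 + 120·t^2 + 24·t - 6. Das Integral von dem Ruck ist die Beschleunigung. Mit a(0) = 6 erhalten wir a(t) = -120·t^4 + 40·t^3 + 12·t^2 - 6·t + 6. Mit a(t) = -120·t^4 + 40·t^3 + 12·t^2 - 6·t + 6 und Einsetzen von t = 3, finden wir a = -8544.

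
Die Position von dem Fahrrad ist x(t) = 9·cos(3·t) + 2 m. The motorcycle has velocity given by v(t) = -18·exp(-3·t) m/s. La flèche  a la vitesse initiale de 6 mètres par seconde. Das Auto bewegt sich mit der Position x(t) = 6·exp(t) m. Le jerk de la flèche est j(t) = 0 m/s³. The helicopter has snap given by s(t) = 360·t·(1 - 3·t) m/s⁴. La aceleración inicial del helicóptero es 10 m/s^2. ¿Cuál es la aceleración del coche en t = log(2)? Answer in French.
En partant de la position x(t) = 6·exp(t), nous prenons 2 dérivées. En prenant d/dt de x(t), nous trouvons v(t) = 6·exp(t). En prenant d/dt de v(t), nous trouvons a(t) = 6·exp(t). En utilisant a(t) = 6·exp(t) et en substituant t = log(2), nous trouvons a = 12.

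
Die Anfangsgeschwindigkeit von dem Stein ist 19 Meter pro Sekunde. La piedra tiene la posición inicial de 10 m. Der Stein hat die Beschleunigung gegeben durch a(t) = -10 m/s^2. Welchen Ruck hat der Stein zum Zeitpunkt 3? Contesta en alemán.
Wir müssen unsere Gleichung für die Beschleunigung a(t) = -10 1-mal ableiten. Durch Ableiten von der Beschleunigung erhalten wir den Ruck: j(t) = 0. Aus der Gleichung für den Ruck j(t) = 0, setzen wir t = 3 ein und erhalten j = 0.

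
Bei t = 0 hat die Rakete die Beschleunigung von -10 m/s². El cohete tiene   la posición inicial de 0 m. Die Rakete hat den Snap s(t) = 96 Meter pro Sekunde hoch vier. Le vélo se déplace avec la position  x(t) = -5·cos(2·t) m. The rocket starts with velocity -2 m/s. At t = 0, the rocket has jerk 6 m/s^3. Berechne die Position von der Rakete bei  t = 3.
Um dies zu lösen, müssen wir 4 Integrale unserer Gleichung für den Snap s(t) = 96 finden. Die Stammfunktion von dem Snap, mit j(0) = 6, ergibt den Ruck: j(t) = 96·t + 6. Durch Integration von dem Ruck und Verwendung der Anfangsbedingung a(0) = -10, erhalten wir a(t) = 48·t^2 + 6·t - 10. Durch Integration von der Beschleunigung und Verwendung der Anfangsbedingung v(0) = -2, erhalten wir v(t) = 16·t^3 + 3·t^2 - 10·t - 2. Das Integral von der Geschwindigkeit, mit x(0) = 0, ergibt die Position: x(t) = 4·t^4 + t^3 - 5·t^2 - 2·t. Mit x(t) = 4·t^4 + t^3 - 5·t^2 - 2·t und Einsetzen von t = 3, finden wir x = 300.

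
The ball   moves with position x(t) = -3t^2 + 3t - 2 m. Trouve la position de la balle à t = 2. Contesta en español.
Tenemos la posición x(t) = -3·t^2 + 3·t - 2. Sustituyendo t = 2: x(2) = -8.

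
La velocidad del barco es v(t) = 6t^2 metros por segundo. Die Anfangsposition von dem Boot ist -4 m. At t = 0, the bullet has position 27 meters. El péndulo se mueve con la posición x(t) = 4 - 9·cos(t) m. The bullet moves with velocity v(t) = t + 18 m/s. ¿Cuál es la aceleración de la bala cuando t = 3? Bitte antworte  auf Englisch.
Starting from velocity v(t) = t + 18, we take 1 derivative. Differentiating velocity, we get acceleration: a(t) = 1. From the given acceleration equation a(t) = 1, we substitute t = 3 to get a = 1.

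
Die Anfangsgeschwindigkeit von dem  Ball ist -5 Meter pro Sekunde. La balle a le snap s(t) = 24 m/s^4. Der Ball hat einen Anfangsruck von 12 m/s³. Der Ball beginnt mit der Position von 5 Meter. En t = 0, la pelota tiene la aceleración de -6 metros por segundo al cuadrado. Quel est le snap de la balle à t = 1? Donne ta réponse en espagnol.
De la ecuación del snap s(t) = 24, sustituimos t = 1 para obtener s = 24.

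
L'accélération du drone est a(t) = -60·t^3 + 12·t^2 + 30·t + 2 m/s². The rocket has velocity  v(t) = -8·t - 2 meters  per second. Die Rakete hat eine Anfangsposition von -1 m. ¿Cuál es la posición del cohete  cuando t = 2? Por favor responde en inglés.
We need to integrate our velocity equation v(t) = -8·t - 2 1 time. Taking ∫v(t)dt and applying x(0) = -1, we find x(t) = -4·t^2 - 2·t - 1. Using x(t) = -4·t^2 - 2·t - 1 and substituting t = 2, we find x = -21.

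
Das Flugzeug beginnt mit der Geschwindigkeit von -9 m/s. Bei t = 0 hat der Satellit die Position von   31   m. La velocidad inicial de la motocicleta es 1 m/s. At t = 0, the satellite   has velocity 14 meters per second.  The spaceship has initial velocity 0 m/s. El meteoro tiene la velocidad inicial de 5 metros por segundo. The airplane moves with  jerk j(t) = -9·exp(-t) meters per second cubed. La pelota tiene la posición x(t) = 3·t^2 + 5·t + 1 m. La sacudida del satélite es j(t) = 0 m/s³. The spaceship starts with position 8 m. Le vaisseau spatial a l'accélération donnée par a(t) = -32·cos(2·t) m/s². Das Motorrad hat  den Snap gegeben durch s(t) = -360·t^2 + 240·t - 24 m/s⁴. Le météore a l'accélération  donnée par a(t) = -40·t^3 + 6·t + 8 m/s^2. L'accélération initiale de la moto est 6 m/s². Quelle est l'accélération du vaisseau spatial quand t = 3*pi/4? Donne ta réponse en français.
En utilisant a(t) = -32·cos(2·t) et en substituant t = 3*pi/4, nous trouvons a = 0.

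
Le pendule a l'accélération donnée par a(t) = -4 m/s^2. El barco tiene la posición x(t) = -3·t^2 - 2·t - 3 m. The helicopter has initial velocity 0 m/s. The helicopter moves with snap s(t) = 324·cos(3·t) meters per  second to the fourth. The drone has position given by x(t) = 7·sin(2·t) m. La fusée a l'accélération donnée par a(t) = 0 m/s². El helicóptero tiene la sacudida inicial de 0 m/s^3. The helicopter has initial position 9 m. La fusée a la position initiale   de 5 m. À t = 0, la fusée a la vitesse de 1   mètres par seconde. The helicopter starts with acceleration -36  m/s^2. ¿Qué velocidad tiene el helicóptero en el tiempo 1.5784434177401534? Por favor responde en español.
Debemos encontrar la integral de nuestra ecuación del snap s(t) = 324·cos(3·t) 3 veces. La antiderivada del snap es la sacudida. Usando j(0) = 0, obtenemos j(t) = 108·sin(3·t). La integral de la sacudida es la aceleración. Usando a(0) = -36, obtenemos a(t) = -36·cos(3·t). Integrando la aceleración y usando la condición inicial v(0) = 0, obtenemos v(t) = -12·sin(3·t). Tenemos la velocidad v(t) = -12·sin(3·t). Sustituyendo t = 1.5784434177401534: v(1.5784434177401534) = 11.9968423264985.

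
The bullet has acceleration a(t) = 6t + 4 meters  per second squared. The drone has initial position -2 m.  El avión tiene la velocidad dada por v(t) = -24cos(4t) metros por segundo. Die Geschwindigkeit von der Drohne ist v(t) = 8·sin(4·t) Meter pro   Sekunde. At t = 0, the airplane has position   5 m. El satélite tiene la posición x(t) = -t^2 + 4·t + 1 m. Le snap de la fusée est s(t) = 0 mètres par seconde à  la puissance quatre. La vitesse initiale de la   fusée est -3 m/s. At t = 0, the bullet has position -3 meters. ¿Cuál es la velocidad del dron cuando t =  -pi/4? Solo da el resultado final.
En t = -pi/4, v = 0.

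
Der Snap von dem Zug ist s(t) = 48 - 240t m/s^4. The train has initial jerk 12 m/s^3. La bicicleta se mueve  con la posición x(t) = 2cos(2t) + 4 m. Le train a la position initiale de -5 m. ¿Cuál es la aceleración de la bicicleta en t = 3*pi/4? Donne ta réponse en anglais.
We must differentiate our position equation x(t) = 2·cos(2·t) + 4 2 times. Differentiating position, we get velocity: v(t) = -4·sin(2·t). Differentiating velocity, we get acceleration: a(t) = -8·cos(2·t). From the given acceleration equation a(t) = -8·cos(2·t), we substitute t = 3*pi/4 to get a = 0.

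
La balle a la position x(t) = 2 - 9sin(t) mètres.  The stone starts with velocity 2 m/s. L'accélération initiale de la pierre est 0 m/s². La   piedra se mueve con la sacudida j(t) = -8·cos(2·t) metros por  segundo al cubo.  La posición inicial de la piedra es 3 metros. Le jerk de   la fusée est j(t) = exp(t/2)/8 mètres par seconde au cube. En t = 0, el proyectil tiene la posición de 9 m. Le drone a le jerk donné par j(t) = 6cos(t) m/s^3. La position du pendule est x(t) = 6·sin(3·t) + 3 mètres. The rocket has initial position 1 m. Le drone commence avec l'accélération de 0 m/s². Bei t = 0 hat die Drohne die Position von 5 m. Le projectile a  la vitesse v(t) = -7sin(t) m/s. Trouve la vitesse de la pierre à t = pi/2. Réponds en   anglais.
To find the answer, we compute 2 integrals of j(t) = -8·cos(2·t). Taking ∫j(t)dt and applying a(0) = 0, we find a(t) = -4·sin(2·t). The antiderivative of acceleration, with v(0) = 2, gives velocity: v(t) = 2·cos(2·t). We have velocity v(t) = 2·cos(2·t). Substituting t = pi/2: v(pi/2) = -2.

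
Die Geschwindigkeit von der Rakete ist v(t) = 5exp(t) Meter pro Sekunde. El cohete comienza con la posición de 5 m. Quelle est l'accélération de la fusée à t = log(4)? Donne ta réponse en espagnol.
Partiendo de la velocidad v(t) = 5·exp(t), tomamos 1 derivada. Derivando la velocidad, obtenemos la aceleración: a(t) = 5·exp(t). Tenemos la aceleración a(t) = 5·exp(t). Sustituyendo t = log(4): a(log(4)) = 20.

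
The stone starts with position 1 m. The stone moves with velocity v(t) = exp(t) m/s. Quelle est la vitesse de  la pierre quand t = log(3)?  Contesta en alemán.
Wir haben die Geschwindigkeit v(t) = exp(t). Durch Einsetzen von t = log(3): v(log(3)) = 3.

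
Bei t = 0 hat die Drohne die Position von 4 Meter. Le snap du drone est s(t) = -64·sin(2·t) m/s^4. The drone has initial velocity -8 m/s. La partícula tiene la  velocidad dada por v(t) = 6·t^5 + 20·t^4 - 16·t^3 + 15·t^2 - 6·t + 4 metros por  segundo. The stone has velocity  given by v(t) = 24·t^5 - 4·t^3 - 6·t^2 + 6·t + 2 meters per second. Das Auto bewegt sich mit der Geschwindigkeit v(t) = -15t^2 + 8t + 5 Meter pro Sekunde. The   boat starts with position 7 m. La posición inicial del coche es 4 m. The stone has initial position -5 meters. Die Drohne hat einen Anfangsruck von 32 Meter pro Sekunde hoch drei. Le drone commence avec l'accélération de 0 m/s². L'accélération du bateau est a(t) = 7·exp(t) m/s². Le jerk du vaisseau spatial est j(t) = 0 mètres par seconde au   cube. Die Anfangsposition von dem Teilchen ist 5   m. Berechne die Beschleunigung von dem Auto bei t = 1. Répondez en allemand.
Wir müssen unsere Gleichung für die Geschwindigkeit v(t) = -15·t^2 + 8·t + 5 1-mal ableiten. Die Ableitung von der Geschwindigkeit ergibt die Beschleunigung: a(t) = 8 - 30·t. Mit a(t) = 8 - 30·t und Einsetzen von t = 1, finden wir a = -22.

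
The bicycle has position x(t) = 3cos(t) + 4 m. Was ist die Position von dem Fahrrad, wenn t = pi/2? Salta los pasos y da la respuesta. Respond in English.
x(pi/2) = 4.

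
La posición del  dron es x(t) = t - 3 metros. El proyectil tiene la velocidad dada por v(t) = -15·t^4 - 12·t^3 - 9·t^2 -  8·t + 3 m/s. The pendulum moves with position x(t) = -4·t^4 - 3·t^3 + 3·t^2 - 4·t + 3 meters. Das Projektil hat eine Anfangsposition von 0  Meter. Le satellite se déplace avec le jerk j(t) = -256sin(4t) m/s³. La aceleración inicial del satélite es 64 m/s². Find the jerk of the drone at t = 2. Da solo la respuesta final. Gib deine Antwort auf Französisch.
Le jerk à t = 2 est j = 0.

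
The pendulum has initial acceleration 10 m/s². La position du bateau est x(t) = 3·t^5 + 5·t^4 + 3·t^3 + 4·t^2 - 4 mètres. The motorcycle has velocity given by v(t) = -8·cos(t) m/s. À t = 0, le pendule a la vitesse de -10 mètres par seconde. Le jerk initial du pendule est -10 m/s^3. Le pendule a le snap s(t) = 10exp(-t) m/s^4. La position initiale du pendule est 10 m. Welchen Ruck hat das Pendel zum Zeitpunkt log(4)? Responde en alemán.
Ausgehend von dem Snap s(t) = 10·exp(-t), nehmen wir 1 Stammfunktion. Die Stammfunktion von dem Snap ist der Ruck. Mit j(0) = -10 erhalten wir j(t) = -10·exp(-t). Aus der Gleichung für den Ruck j(t) = -10·exp(-t), setzen wir t = log(4) ein und erhalten j = -5/2.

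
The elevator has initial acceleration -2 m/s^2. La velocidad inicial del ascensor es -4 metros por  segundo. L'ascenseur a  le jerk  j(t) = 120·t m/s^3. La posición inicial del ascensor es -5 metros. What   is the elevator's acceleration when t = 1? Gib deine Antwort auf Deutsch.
Ausgehend von dem Ruck j(t) = 120·t, nehmen wir 1 Stammfunktion. Mit ∫j(t)dt und Anwendung von a(0) = -2, finden wir a(t) = 60·t^2 - 2. Wir haben die Beschleunigung a(t) = 60·t^2 - 2. Durch Einsetzen von t = 1: a(1) = 58.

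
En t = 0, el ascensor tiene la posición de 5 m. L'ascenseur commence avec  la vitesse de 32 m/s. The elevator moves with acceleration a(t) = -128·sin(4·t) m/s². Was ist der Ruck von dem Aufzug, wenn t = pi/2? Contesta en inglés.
To solve this, we need to take 1 derivative of our acceleration equation a(t) = -128·sin(4·t). Taking d/dt of a(t), we find j(t) = -512·cos(4·t). We have jerk j(t) = -512·cos(4·t). Substituting t = pi/2: j(pi/2) = -512.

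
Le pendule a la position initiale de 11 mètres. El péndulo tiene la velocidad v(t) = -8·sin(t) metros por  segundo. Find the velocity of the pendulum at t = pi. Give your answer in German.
Mit v(t) = -8·sin(t) und Einsetzen von t = pi, finden wir v = 0.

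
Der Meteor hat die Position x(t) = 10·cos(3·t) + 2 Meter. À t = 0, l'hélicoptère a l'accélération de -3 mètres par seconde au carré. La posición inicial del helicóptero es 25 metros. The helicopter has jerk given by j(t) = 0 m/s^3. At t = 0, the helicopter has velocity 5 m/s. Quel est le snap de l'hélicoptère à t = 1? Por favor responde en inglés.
Starting from jerk j(t) = 0, we take 1 derivative. The derivative of jerk gives snap: s(t) = 0. From the given snap equation s(t) = 0, we substitute t = 1 to get s = 0.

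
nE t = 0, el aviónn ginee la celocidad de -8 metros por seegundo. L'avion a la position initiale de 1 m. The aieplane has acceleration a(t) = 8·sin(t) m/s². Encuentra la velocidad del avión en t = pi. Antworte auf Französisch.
Nous devons trouver la primitive de notre équation de l'accélération a(t) = 8·sin(t) 1 fois. En intégrant l'accélération et en utilisant la condition initiale v(0) = -8, nous obtenons v(t) = -8·cos(t). De l'équation de la vitesse v(t) = -8·cos(t), nous substituons t = pi pour obtenir v = 8.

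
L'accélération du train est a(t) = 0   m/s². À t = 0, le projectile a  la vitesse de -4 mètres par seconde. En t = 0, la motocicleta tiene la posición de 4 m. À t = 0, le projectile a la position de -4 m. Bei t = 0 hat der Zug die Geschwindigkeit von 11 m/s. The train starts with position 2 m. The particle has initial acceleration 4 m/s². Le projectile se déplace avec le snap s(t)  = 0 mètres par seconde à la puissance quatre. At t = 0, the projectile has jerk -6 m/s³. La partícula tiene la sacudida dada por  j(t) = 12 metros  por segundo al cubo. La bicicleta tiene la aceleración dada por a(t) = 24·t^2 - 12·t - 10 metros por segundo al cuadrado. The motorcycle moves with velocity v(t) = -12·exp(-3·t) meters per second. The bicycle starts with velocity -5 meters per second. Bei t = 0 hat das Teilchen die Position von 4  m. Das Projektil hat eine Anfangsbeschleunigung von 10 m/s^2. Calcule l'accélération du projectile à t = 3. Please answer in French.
En partant du snap s(t) = 0, nous prenons 2 primitives. En prenant ∫s(t)dt et en appliquant j(0) = -6, nous trouvons j(t) = -6. La primitive du jerk, avec a(0) = 10, donne l'accélération: a(t) = 10 - 6·t. De l'équation de l'accélération a(t) = 10 - 6·t, nous substituons t = 3 pour obtenir a = -8.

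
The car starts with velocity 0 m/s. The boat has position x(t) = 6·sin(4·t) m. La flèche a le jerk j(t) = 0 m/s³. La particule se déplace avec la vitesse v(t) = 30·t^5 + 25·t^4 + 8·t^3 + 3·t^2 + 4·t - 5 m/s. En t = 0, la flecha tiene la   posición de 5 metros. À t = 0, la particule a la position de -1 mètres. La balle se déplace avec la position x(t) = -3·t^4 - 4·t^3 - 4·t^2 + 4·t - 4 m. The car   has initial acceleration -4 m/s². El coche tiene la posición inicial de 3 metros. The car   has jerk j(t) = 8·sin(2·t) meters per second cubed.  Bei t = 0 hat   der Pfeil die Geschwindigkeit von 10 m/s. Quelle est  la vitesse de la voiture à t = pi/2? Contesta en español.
Para resolver esto, necesitamos tomar 2 integrales de nuestra ecuación de la sacudida j(t) = 8·sin(2·t). Tomando ∫j(t)dt y aplicando a(0) = -4, encontramos a(t) = -4·cos(2·t). Tomando ∫a(t)dt y aplicando v(0) = 0, encontramos v(t) = -2·sin(2·t). Tenemos la velocidad v(t) = -2·sin(2·t). Sustituyendo t = pi/2: v(pi/2) = 0.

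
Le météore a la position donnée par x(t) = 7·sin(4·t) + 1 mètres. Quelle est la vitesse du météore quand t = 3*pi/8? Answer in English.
Starting from position x(t) = 7·sin(4·t) + 1, we take 1 derivative. Differentiating position, we get velocity: v(t) = 28·cos(4·t). From the given velocity equation v(t) = 28·cos(4·t), we substitute t = 3*pi/8 to get v = 0.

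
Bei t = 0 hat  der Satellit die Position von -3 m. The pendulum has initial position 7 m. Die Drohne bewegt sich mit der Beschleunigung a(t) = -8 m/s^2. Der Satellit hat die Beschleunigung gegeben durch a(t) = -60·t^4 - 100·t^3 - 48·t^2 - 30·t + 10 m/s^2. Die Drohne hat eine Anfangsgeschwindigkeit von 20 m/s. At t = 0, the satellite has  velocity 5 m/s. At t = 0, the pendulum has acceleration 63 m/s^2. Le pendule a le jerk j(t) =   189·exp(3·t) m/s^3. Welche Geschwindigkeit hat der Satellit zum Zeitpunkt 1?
Wir müssen unsere Gleichung für die Beschleunigung a(t) = -60·t^4 - 100·t^3 - 48·t^2 - 30·t + 10 1-mal integrieren. Durch Integration von der Beschleunigung und Verwendung der Anfangsbedingung v(0) = 5, erhalten wir v(t) = -12·t^5 - 25·t^4 - 16·t^3 - 15·t^2 + 10·t + 5. Mit v(t) = -12·t^5 - 25·t^4 - 16·t^3 - 15·t^2 + 10·t + 5 und Einsetzen von t = 1, finden wir v = -53.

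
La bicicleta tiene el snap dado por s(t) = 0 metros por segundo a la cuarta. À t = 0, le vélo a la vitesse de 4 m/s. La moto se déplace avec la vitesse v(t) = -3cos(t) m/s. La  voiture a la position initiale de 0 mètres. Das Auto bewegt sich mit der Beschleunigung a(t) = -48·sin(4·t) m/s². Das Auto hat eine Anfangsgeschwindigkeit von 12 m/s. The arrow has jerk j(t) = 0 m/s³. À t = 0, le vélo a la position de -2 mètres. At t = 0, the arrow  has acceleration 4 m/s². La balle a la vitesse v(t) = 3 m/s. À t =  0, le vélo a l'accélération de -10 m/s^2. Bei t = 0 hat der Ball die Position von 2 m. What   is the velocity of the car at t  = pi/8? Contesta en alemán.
Um dies zu lösen, müssen wir 1 Stammfunktion unserer Gleichung für die Beschleunigung a(t) = -48·sin(4·t) finden. Durch Integration von der Beschleunigung und Verwendung der Anfangsbedingung v(0) = 12, erhalten wir v(t) = 12·cos(4·t). Wir haben die Geschwindigkeit v(t) = 12·cos(4·t). Durch Einsetzen von t = pi/8: v(pi/8) = 0.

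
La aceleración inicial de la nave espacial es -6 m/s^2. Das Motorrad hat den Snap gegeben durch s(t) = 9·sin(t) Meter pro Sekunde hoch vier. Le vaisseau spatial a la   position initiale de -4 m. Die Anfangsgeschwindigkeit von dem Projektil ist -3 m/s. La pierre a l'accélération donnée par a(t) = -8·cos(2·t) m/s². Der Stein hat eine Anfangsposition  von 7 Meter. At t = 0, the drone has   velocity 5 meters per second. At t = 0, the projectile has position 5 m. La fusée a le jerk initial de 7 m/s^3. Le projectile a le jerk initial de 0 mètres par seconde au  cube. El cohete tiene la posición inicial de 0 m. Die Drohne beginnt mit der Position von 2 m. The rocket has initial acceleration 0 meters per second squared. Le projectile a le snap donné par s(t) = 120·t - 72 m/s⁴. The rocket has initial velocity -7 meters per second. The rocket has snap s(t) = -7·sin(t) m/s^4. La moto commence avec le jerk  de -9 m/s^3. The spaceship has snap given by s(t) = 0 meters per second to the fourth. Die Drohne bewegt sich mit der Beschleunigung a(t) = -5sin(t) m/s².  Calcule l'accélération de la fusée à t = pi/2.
En partant du snap s(t) = -7·sin(t), nous prenons 2 intégrales. En intégrant le snap et en utilisant la condition initiale j(0) = 7, nous obtenons j(t) = 7·cos(t). L'intégrale du jerk, avec a(0) = 0, donne l'accélération: a(t) = 7·sin(t). Nous avons l'accélération a(t) = 7·sin(t). En substituant t = pi/2: a(pi/2) = 7.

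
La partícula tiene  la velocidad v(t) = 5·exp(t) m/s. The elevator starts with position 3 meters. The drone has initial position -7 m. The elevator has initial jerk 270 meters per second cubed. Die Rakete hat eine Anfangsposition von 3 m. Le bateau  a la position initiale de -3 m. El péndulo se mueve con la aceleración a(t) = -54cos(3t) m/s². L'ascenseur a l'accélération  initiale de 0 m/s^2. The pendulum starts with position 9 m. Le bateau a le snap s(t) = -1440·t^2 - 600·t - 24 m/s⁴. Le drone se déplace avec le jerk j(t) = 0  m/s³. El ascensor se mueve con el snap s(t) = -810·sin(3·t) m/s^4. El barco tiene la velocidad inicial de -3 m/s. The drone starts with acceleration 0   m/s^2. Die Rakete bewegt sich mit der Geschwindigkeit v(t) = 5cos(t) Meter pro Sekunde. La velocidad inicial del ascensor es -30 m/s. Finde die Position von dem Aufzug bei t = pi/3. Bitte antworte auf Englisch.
To find the answer, we compute 4 integrals of s(t) = -810·sin(3·t). Finding the integral of s(t) and using j(0) = 270: j(t) = 270·cos(3·t). The integral of jerk, with a(0) = 0, gives acceleration: a(t) = 90·sin(3·t). The integral of acceleration, with v(0) = -30, gives velocity: v(t) = -30·cos(3·t). Taking ∫v(t)dt and applying x(0) = 3, we find x(t) = 3 - 10·sin(3·t). We have position x(t) = 3 - 10·sin(3·t). Substituting t = pi/3: x(pi/3) = 3.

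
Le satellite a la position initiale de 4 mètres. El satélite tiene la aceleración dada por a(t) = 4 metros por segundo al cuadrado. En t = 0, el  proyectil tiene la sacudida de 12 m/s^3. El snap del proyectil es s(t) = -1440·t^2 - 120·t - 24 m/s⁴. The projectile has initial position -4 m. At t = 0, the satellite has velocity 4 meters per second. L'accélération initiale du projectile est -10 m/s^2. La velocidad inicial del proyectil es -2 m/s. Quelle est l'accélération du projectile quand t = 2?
En partant du snap s(t) = -1440·t^2 - 120·t - 24, nous prenons 2 primitives. En prenant ∫s(t)dt et en appliquant j(0) = 12, nous trouvons j(t) = -480·t^3 - 60·t^2 - 24·t + 12. En prenant ∫j(t)dt et en appliquant a(0) = -10, nous trouvons a(t) = -120·t^4 - 20·t^3 - 12·t^2 + 12·t - 10. De l'équation de l'accélération a(t) = -120·t^4 - 20·t^3 - 12·t^2 + 12·t - 10, nous substituons t = 2 pour obtenir a = -2114.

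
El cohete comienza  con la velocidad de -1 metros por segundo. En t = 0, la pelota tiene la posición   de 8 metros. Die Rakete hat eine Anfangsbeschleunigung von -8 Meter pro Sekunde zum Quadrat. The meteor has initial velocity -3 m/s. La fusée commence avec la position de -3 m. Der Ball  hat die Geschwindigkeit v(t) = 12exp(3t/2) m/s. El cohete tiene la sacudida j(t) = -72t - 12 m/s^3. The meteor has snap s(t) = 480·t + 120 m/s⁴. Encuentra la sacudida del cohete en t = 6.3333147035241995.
Usando j(t) = -72·t - 12 y sustituyendo t = 6.3333147035241995, encontramos j = -467.998658653742.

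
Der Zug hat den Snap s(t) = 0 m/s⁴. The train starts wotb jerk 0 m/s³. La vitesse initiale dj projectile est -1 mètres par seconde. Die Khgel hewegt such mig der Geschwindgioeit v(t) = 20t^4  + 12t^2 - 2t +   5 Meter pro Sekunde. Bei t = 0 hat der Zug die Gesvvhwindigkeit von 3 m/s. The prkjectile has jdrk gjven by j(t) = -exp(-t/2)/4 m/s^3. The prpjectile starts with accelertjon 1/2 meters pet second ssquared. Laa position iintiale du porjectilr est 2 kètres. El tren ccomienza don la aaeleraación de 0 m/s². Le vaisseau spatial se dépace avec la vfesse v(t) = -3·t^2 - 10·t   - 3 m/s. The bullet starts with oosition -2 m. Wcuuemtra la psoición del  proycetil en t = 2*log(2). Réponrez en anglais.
To solve this, we need to take 3 integrals of our jerk equation j(t) = -exp(-t/2)/4. Taking ∫j(t)dt and applying a(0) = 1/2, we find a(t) = exp(-t/2)/2. The integral of acceleration, with v(0) = -1, gives velocity: v(t) = -exp(-t/2). The integral of velocity, with x(0) = 2, gives position: x(t) = 2·exp(-t/2). From the given position equation x(t) = 2·exp(-t/2), we substitute t = 2*log(2) to get x = 1.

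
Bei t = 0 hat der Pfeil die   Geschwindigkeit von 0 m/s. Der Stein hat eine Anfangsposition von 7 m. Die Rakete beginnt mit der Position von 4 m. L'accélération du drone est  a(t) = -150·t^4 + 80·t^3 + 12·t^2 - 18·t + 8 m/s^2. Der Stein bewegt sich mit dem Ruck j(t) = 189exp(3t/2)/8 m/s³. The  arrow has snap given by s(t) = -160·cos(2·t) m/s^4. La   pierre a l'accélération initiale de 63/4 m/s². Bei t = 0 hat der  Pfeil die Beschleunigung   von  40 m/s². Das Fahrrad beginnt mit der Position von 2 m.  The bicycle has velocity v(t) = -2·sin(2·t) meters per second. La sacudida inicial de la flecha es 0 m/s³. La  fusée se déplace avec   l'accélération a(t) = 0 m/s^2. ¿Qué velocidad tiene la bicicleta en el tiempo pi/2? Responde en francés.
De l'équation de la vitesse v(t) = -2·sin(2·t), nous substituons t = pi/2 pour obtenir v = 0.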